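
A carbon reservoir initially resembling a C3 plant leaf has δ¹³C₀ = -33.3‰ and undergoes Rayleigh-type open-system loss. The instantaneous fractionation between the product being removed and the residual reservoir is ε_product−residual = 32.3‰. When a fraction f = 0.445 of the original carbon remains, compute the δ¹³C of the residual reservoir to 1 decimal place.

-58.3‰

Rayleigh residual: δ_res = (δ₀ + 1000)·f^(α−1) − 1000
α = ε/1000 + 1 = 1.03230, so α − 1 = 0.03230
f^(α−1) = 0.445^(0.03230) = 0.974186
δ_res = (-33.3 + 1000) × 0.974186 − 1000 = 941.746 − 1000 = -58.25‰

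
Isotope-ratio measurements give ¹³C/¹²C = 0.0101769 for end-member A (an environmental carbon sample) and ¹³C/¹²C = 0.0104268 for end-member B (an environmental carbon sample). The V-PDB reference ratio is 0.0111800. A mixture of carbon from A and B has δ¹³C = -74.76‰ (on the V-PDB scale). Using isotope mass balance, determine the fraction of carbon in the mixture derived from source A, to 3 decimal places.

δ_A = (0.0101769/0.0111800 − 1)×1000 = (0.910277 − 1)×1000 = -89.723‰
δ_B = (0.0104268/0.0111800 − 1)×1000 = (0.932630 − 1)×1000 = -67.370‰
f_A = (δ_mix − δ_B)/(δ_A − δ_B) = (-74.76 − (-67.370))/(-89.723 − (-67.370))
f_A = -7.390 / -22.352 = 0.3306

0.331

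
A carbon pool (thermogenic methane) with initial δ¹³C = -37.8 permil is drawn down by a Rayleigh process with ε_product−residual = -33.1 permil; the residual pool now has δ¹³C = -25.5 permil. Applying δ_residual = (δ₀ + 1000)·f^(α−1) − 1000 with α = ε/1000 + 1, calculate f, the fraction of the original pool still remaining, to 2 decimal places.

α − 1 = ε/1000 = -0.0331
(δ_res + 1000)/(δ₀ + 1000) = (-25.5 + 1000)/(-37.8 + 1000) = 974.5/962.2 = 1.012783
f = 1.012783^(1/-0.0331) = exp(ln(1.012783)/-0.0331) = exp(0.01270/-0.0331)
f = exp(-0.3838) = 0.6813

0.68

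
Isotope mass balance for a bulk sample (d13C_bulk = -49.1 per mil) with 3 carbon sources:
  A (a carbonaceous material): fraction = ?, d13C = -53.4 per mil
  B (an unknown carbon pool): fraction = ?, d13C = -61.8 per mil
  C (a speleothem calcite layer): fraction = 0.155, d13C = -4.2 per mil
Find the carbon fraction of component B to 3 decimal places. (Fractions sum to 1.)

0.396

Let f_B and f_A be the unknown fractions; fractions sum to 1 so f_B + f_A = 0.845.
Mass balance: Σ fᵢ·δᵢ = δ_bulk ⇒ f_B·(-61.8) + f_A·(-53.4) = -49.1 − (-0.651) = -48.449
Substitute f_A = 0.845 − f_B:
f_B·(-61.8 − -53.4) = -48.449 − 0.845×(-53.4) = -3.326
f_B = -3.326 / -8.4 = 0.3960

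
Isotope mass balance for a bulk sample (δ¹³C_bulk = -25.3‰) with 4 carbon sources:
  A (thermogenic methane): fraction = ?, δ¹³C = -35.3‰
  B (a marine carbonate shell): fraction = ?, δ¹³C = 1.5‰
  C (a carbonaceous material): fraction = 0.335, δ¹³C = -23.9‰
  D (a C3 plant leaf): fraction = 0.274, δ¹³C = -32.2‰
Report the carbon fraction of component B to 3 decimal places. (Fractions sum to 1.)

0.145

Let f_B and f_A be the unknown fractions; fractions sum to 1 so f_B + f_A = 0.391.
Mass balance: Σ fᵢ·δᵢ = δ_bulk ⇒ f_B·(1.5) + f_A·(-35.3) = -25.3 − (-16.829) = -8.471
Substitute f_A = 0.391 − f_B:
f_B·(1.5 − -35.3) = -8.471 − 0.391×(-35.3) = 5.332
f_B = 5.332 / 36.8 = 0.1449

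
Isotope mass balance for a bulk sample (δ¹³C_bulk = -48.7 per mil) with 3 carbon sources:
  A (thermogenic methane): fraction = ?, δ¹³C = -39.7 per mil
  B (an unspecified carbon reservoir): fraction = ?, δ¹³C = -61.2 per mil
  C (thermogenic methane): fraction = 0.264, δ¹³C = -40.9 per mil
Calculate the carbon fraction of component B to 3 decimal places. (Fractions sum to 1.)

0.404

Let f_B and f_A be the unknown fractions; fractions sum to 1 so f_B + f_A = 0.736.
Mass balance: Σ fᵢ·δᵢ = δ_bulk ⇒ f_B·(-61.2) + f_A·(-39.7) = -48.7 − (-10.798) = -37.902
Substitute f_A = 0.736 − f_B:
f_B·(-61.2 − -39.7) = -37.902 − 0.736×(-39.7) = -8.683
f_B = -8.683 / -21.5 = 0.4039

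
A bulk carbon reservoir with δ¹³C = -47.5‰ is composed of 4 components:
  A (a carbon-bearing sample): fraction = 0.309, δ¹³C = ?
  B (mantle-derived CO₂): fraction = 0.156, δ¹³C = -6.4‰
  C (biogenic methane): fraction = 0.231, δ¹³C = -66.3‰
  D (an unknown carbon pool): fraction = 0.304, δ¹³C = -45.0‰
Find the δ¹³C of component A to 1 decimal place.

Isotope mass balance: δ_bulk = Σ fᵢ·δᵢ.
-47.5 = 0.309×δ_A + 0.156×(-6.4) + 0.231×(-66.3) + 0.304×(-45.0)
0.309·δ_A = -47.5 − (-29.994) = -17.506
δ_A = -17.506 / 0.309 = -56.65‰

-56.7‰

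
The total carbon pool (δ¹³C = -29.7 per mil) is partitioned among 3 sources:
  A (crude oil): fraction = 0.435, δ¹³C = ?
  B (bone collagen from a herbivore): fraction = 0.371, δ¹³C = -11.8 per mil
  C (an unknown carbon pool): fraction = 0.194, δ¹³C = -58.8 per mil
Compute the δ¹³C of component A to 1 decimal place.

Isotope mass balance: δ_bulk = Σ fᵢ·δᵢ.
-29.7 = 0.435×δ_A + 0.371×(-11.8) + 0.194×(-58.8)
0.435·δ_A = -29.7 − (-15.785) = -13.915
δ_A = -13.915 / 0.435 = -31.99 per mil

-32.0 per mil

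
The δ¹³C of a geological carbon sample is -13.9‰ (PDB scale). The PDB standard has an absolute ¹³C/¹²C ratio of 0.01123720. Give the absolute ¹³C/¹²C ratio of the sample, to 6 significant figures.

0.0110810

R_sample = R_standard × (δ¹³C/1000 + 1)
R_sample = 0.01123720 × (-13.9/1000 + 1) = 0.01123720 × 0.986100
R_sample = 0.0110810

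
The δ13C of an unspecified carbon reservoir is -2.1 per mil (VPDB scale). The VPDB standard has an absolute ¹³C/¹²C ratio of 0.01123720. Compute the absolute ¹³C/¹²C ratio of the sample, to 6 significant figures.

R_sample = R_standard × (δ13C/1000 + 1)
R_sample = 0.01123720 × (-2.1/1000 + 1) = 0.01123720 × 0.997900
R_sample = 0.0112136

0.0112136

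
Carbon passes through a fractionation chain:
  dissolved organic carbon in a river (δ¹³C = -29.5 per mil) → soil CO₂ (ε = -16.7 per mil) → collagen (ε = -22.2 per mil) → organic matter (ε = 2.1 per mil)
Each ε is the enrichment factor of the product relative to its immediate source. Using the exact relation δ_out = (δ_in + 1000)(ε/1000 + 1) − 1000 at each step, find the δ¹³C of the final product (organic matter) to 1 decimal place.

-64.9 per mil

step 1: δ = (-29.50 + 1000)·(-16.7/1000 + 1) − 1000 = -45.71 per mil
step 2: δ = (-45.71 + 1000)·(-22.2/1000 + 1) − 1000 = -66.89 per mil
step 3: δ = (-66.89 + 1000)·(2.1/1000 + 1) − 1000 = -64.93 per mil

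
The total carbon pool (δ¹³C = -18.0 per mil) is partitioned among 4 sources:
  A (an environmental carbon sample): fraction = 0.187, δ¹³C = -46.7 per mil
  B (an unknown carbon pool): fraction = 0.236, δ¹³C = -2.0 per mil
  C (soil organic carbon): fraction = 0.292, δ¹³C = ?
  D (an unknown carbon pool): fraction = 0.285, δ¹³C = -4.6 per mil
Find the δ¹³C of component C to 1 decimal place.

Isotope mass balance: δ_bulk = Σ fᵢ·δᵢ.
-18.0 = 0.187×(-46.7) + 0.236×(-2.0) + 0.292×δ_C + 0.285×(-4.6)
0.292·δ_C = -18.0 − (-10.516) = -7.484
δ_C = -7.484 / 0.292 = -25.63 per mil

-25.6 per mil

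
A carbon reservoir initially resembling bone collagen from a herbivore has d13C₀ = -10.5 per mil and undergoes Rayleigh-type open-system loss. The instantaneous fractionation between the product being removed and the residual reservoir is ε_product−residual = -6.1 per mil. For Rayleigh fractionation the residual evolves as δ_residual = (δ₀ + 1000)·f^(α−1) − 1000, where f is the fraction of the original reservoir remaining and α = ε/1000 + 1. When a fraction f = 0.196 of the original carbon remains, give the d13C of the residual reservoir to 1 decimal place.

Rayleigh residual: δ_res = (δ₀ + 1000)·f^(α−1) − 1000
α = ε/1000 + 1 = 0.99390, so α − 1 = -0.00610
f^(α−1) = 0.196^(-0.00610) = 1.009990
δ_res = (-10.5 + 1000) × 1.009990 − 1000 = 999.385 − 1000 = -0.61 per mil

-0.6 per mil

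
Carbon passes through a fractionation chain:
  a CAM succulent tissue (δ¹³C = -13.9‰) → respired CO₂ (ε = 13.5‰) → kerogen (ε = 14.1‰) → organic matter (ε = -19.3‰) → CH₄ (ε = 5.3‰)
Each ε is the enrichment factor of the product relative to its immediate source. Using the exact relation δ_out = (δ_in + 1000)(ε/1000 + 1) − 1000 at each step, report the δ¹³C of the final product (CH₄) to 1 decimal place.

step 1: δ = (-13.90 + 1000)·(13.5/1000 + 1) − 1000 = -0.59‰
step 2: δ = (-0.59 + 1000)·(14.1/1000 + 1) − 1000 = 13.50‰
step 3: δ = (13.50 + 1000)·(-19.3/1000 + 1) − 1000 = -6.06‰
step 4: δ = (-6.06 + 1000)·(5.3/1000 + 1) − 1000 = -0.79‰

-0.8‰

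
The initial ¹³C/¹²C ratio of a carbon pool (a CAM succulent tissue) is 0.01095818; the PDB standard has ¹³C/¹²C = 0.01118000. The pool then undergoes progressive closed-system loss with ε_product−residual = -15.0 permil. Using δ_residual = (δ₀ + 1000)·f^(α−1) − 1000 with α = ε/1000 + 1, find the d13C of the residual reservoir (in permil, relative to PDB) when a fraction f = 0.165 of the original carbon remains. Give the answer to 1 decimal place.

δ₀ = (0.01095818/0.01118000 − 1)×1000 = (0.980159 − 1)×1000 = -19.841 permil
α − 1 = ε/1000 = -0.0150
f^(α−1) = 0.165^(-0.0150) = 1.027396
δ_res = (-19.841 + 1000) × 1.027396 − 1000 = 1007.011 − 1000 = 7.01 permil

7.0 permil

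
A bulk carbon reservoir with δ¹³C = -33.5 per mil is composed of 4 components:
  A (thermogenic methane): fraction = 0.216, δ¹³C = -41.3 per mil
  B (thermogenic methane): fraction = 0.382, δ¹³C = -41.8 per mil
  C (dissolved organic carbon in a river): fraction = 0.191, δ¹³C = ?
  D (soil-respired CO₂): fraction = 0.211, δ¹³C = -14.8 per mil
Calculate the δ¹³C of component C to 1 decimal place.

-28.7 per mil

Isotope mass balance: δ_bulk = Σ fᵢ·δᵢ.
-33.5 = 0.216×(-41.3) + 0.382×(-41.8) + 0.191×δ_C + 0.211×(-14.8)
0.191·δ_C = -33.5 − (-28.011) = -5.489
δ_C = -5.489 / 0.191 = -28.74 per mil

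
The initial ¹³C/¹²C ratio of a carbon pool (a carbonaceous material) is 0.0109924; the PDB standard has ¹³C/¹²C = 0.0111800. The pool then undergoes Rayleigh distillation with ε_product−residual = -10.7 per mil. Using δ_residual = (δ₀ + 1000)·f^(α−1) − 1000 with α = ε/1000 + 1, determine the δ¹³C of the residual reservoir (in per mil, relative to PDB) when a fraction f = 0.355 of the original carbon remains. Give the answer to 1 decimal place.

-5.8 per mil

δ₀ = (0.0109924/0.0111800 − 1)×1000 = (0.983220 − 1)×1000 = -16.780 per mil
α − 1 = ε/1000 = -0.0107
f^(α−1) = 0.355^(-0.0107) = 1.011143
δ_res = (-16.780 + 1000) × 1.011143 − 1000 = 994.176 − 1000 = -5.82 per mil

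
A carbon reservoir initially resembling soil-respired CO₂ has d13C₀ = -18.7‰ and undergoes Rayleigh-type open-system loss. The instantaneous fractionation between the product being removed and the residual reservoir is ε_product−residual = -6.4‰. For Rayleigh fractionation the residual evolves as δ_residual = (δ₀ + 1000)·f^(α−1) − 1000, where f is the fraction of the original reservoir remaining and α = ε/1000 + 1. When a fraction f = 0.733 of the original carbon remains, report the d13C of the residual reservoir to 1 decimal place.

-16.7‰

Rayleigh residual: δ_res = (δ₀ + 1000)·f^(α−1) − 1000
α = ε/1000 + 1 = 0.99360, so α − 1 = -0.00640
f^(α−1) = 0.733^(-0.00640) = 1.001990
δ_res = (-18.7 + 1000) × 1.001990 − 1000 = 983.253 − 1000 = -16.75‰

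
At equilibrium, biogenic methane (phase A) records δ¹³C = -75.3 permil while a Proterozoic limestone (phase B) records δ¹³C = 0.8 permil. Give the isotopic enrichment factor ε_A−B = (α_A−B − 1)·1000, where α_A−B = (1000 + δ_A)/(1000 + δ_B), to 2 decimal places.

-76.04 permil

α_A−B = (1000 + -75.3) / (1000 + 0.8) = 924.7 / 1000.8 = 0.923961
ε_A−B = (0.923961 − 1) × 1000 = -76.039 permil
(The approximation ε ≈ δ_A − δ_B would give -76.1 permil.)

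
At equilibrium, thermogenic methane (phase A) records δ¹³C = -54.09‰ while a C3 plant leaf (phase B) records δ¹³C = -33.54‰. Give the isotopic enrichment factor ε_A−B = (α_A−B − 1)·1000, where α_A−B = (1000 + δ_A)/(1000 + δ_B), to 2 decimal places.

α_A−B = (1000 + -54.09) / (1000 + -33.54) = 945.91 / 966.46 = 0.978737
ε_A−B = (0.978737 − 1) × 1000 = -21.263‰
(The approximation ε ≈ δ_A − δ_B would give -20.55‰.)

-21.26‰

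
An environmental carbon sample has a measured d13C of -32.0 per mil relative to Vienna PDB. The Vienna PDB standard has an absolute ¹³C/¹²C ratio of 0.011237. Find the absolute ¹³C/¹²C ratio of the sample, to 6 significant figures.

R_sample = R_standard × (d13C/1000 + 1)
R_sample = 0.011237 × (-32.0/1000 + 1) = 0.011237 × 0.968000
R_sample = 0.0108774

0.0108774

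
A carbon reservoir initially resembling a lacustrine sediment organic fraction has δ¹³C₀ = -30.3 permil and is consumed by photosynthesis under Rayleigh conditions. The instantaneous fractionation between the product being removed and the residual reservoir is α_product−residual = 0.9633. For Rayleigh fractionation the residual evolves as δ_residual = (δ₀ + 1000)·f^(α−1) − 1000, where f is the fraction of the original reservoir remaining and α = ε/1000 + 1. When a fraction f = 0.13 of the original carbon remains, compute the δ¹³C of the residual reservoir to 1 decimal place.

45.1 permil

Rayleigh residual: δ_res = (δ₀ + 1000)·f^(α−1) − 1000
α − 1 = -0.03670
f^(α−1) = 0.13^(-0.03670) = 1.077751
δ_res = (-30.3 + 1000) × 1.077751 − 1000 = 1045.095 − 1000 = 45.09 permil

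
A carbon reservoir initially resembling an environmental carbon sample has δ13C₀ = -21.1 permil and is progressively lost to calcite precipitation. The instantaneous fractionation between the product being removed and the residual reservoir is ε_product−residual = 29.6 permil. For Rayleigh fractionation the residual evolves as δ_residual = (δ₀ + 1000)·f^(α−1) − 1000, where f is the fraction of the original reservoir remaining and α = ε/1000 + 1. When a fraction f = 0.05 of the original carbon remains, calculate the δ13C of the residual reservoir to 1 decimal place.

-104.2 permil

Rayleigh residual: δ_res = (δ₀ + 1000)·f^(α−1) − 1000
α = ε/1000 + 1 = 1.02960, so α − 1 = 0.02960
f^(α−1) = 0.05^(0.02960) = 0.915144
δ_res = (-21.1 + 1000) × 0.915144 − 1000 = 895.835 − 1000 = -104.17 permil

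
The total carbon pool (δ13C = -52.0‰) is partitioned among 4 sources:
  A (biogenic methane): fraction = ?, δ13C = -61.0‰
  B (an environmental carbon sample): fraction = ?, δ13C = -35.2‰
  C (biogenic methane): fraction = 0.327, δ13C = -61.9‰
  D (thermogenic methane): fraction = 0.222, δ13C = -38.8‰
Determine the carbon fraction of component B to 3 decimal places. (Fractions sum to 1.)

0.169

Let f_B and f_A be the unknown fractions; fractions sum to 1 so f_B + f_A = 0.451.
Mass balance: Σ fᵢ·δᵢ = δ_bulk ⇒ f_B·(-35.2) + f_A·(-61.0) = -52.0 − (-28.855) = -23.145
Substitute f_A = 0.451 − f_B:
f_B·(-35.2 − -61.0) = -23.145 − 0.451×(-61.0) = 4.366
f_B = 4.366 / 25.8 = 0.1692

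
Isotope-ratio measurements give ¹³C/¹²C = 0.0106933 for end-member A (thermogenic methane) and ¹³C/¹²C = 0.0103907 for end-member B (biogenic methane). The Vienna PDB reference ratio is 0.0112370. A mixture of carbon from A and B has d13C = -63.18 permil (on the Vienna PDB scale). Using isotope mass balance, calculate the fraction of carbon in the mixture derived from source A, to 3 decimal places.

δ_A = (0.0106933/0.0112370 − 1)×1000 = (0.951615 − 1)×1000 = -48.385 permil
δ_B = (0.0103907/0.0112370 − 1)×1000 = (0.924686 − 1)×1000 = -75.314 permil
f_A = (δ_mix − δ_B)/(δ_A − δ_B) = (-63.18 − (-75.314))/(-48.385 − (-75.314))
f_A = 12.134 / 26.929 = 0.4506

0.451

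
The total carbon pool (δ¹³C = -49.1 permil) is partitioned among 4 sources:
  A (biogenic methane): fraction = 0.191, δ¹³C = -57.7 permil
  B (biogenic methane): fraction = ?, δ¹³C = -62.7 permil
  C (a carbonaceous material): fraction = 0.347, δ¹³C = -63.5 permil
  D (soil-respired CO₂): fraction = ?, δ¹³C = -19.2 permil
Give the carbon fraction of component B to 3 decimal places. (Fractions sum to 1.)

0.165

Let f_B and f_D be the unknown fractions; fractions sum to 1 so f_B + f_D = 0.462.
Mass balance: Σ fᵢ·δᵢ = δ_bulk ⇒ f_B·(-62.7) + f_D·(-19.2) = -49.1 − (-33.055) = -16.045
Substitute f_D = 0.462 − f_B:
f_B·(-62.7 − -19.2) = -16.045 − 0.462×(-19.2) = -7.174
f_B = -7.174 / -43.5 = 0.1649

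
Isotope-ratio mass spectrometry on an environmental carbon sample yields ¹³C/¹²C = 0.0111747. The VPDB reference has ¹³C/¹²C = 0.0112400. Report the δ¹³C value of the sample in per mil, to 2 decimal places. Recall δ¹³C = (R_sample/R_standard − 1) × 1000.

-5.81 per mil

δ¹³C = (R_sample / R_standard − 1) × 1000
R_sample / R_standard = 0.0111747 / 0.0112400 = 0.994190
δ¹³C = (0.994190 − 1) × 1000 = -5.810 per mil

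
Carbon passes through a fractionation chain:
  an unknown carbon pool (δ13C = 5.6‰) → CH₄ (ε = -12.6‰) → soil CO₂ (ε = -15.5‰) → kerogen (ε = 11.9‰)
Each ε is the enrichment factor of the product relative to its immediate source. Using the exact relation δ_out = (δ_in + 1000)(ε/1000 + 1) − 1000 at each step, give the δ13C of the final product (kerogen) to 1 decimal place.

-10.8‰

step 1: δ = (5.60 + 1000)·(-12.6/1000 + 1) − 1000 = -7.07‰
step 2: δ = (-7.07 + 1000)·(-15.5/1000 + 1) − 1000 = -22.46‰
step 3: δ = (-22.46 + 1000)·(11.9/1000 + 1) − 1000 = -10.83‰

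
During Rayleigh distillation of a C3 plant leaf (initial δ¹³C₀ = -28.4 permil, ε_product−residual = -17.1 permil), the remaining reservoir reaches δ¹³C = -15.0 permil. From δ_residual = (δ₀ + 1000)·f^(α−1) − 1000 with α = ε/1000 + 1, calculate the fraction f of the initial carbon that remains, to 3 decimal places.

α − 1 = ε/1000 = -0.0171
(δ_res + 1000)/(δ₀ + 1000) = (-15.0 + 1000)/(-28.4 + 1000) = 985.0/971.6 = 1.013792
f = 1.013792^(1/-0.0171) = exp(ln(1.013792)/-0.0171) = exp(0.01370/-0.0171)
f = exp(-0.8010) = 0.4489

0.449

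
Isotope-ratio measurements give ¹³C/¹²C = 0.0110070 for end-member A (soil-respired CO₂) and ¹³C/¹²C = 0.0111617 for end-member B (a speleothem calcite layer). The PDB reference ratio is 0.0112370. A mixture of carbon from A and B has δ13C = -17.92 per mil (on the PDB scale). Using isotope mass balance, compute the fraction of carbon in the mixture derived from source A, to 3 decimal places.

0.815

δ_A = (0.0110070/0.0112370 − 1)×1000 = (0.979532 − 1)×1000 = -20.468 per mil
δ_B = (0.0111617/0.0112370 − 1)×1000 = (0.993299 − 1)×1000 = -6.701 per mil
f_A = (δ_mix − δ_B)/(δ_A − δ_B) = (-17.92 − (-6.701))/(-20.468 − (-6.701))
f_A = -11.219 / -13.767 = 0.8149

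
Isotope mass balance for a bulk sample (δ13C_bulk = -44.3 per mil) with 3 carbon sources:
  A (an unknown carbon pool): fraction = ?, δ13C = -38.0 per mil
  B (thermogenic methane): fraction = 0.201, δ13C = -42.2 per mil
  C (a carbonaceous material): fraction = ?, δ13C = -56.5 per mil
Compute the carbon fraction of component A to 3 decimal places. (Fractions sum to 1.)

Let f_A and f_C be the unknown fractions; fractions sum to 1 so f_A + f_C = 0.799.
Mass balance: Σ fᵢ·δᵢ = δ_bulk ⇒ f_A·(-38.0) + f_C·(-56.5) = -44.3 − (-8.482) = -35.818
Substitute f_C = 0.799 − f_A:
f_A·(-38.0 − -56.5) = -35.818 − 0.799×(-56.5) = 9.326
f_A = 9.326 / 18.5 = 0.5041

0.504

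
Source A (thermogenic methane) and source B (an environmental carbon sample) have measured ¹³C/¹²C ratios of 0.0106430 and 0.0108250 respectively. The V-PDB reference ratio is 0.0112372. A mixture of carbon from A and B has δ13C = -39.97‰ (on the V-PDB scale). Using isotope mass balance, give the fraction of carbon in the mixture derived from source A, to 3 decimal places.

δ_A = (0.0106430/0.0112372 − 1)×1000 = (0.947122 − 1)×1000 = -52.878‰
δ_B = (0.0108250/0.0112372 − 1)×1000 = (0.963318 − 1)×1000 = -36.682‰
f_A = (δ_mix − δ_B)/(δ_A − δ_B) = (-39.97 − (-36.682))/(-52.878 − (-36.682))
f_A = -3.288 / -16.196 = 0.2030

0.203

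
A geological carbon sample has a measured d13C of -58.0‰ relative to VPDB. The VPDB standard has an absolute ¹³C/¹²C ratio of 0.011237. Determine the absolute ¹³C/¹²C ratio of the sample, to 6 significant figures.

0.0105853

R_sample = R_standard × (d13C/1000 + 1)
R_sample = 0.011237 × (-58.0/1000 + 1) = 0.011237 × 0.942000
R_sample = 0.0105853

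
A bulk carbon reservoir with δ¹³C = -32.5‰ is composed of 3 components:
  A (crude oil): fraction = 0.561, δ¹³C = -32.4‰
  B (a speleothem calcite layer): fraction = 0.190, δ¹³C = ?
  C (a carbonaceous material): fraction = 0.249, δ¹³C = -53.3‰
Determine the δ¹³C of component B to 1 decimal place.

Isotope mass balance: δ_bulk = Σ fᵢ·δᵢ.
-32.5 = 0.561×(-32.4) + 0.190×δ_B + 0.249×(-53.3)
0.190·δ_B = -32.5 − (-31.448) = -1.052
δ_B = -1.052 / 0.190 = -5.54‰

-5.5‰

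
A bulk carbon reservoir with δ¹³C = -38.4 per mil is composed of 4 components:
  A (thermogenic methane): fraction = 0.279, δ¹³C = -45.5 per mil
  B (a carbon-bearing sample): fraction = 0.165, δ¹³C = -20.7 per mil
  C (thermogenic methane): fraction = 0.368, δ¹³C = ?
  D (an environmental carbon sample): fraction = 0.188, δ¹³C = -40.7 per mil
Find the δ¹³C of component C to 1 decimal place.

Isotope mass balance: δ_bulk = Σ fᵢ·δᵢ.
-38.4 = 0.279×(-45.5) + 0.165×(-20.7) + 0.368×δ_C + 0.188×(-40.7)
0.368·δ_C = -38.4 − (-23.762) = -14.638
δ_C = -14.638 / 0.368 = -39.78 per mil

-39.8 per mil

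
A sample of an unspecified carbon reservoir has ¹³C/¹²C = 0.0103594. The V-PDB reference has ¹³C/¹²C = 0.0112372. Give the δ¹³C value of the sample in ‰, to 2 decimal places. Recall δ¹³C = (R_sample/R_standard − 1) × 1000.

-78.12‰

δ¹³C = (R_sample / R_standard − 1) × 1000
R_sample / R_standard = 0.0103594 / 0.0112372 = 0.921884
δ¹³C = (0.921884 − 1) × 1000 = -78.116‰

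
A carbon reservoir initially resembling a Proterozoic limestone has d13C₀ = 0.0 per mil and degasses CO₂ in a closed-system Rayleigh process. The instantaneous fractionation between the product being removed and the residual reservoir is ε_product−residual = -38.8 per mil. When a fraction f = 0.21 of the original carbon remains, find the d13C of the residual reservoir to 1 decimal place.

Rayleigh residual: δ_res = (δ₀ + 1000)·f^(α−1) − 1000
α = ε/1000 + 1 = 0.96120, so α − 1 = -0.03880
f^(α−1) = 0.21^(-0.03880) = 1.062424
δ_res = (-0.0 + 1000) × 1.062424 − 1000 = 1062.424 − 1000 = 62.42 per mil

62.4 per mil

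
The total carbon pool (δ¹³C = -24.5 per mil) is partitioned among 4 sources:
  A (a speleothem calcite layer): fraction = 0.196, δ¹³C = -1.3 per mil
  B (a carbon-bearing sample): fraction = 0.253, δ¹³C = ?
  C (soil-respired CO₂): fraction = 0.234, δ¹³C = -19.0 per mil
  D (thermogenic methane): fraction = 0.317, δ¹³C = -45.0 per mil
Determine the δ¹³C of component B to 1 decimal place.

Isotope mass balance: δ_bulk = Σ fᵢ·δᵢ.
-24.5 = 0.196×(-1.3) + 0.253×δ_B + 0.234×(-19.0) + 0.317×(-45.0)
0.253·δ_B = -24.5 − (-18.966) = -5.534
δ_B = -5.534 / 0.253 = -21.87 per mil

-21.9 per mil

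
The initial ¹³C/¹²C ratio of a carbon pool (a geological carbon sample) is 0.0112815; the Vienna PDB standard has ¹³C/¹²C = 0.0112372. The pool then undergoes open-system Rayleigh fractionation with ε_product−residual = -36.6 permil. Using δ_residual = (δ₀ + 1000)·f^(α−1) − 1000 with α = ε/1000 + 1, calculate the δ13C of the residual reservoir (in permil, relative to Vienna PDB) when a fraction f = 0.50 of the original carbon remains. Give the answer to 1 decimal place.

29.7 permil

δ₀ = (0.0112815/0.0112372 − 1)×1000 = (1.003942 − 1)×1000 = 3.942 permil
α − 1 = ε/1000 = -0.0366
f^(α−1) = 0.50^(-0.0366) = 1.025694
δ_res = (3.942 + 1000) × 1.025694 − 1000 = 1029.737 − 1000 = 29.74 permil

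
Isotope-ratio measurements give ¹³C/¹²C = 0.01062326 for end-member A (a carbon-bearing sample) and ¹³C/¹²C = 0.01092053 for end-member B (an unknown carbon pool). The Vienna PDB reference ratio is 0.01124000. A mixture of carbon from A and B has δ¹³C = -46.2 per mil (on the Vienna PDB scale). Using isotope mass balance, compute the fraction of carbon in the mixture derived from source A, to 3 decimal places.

δ_A = (0.01062326/0.01124000 − 1)×1000 = (0.945130 − 1)×1000 = -54.870 per mil
δ_B = (0.01092053/0.01124000 − 1)×1000 = (0.971577 − 1)×1000 = -28.423 per mil
f_A = (δ_mix − δ_B)/(δ_A − δ_B) = (-46.2 − (-28.423))/(-54.870 − (-28.423))
f_A = -17.777 / -26.448 = 0.6722

0.672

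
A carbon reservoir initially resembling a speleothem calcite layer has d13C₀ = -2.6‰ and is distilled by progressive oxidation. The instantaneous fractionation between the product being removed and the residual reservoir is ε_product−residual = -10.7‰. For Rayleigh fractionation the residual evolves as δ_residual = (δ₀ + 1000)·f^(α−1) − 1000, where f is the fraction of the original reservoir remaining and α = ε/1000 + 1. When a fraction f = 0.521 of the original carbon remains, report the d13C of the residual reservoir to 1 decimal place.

Rayleigh residual: δ_res = (δ₀ + 1000)·f^(α−1) − 1000
α = ε/1000 + 1 = 0.98930, so α − 1 = -0.01070
f^(α−1) = 0.521^(-0.01070) = 1.007001
δ_res = (-2.6 + 1000) × 1.007001 − 1000 = 1004.383 − 1000 = 4.38‰

4.4‰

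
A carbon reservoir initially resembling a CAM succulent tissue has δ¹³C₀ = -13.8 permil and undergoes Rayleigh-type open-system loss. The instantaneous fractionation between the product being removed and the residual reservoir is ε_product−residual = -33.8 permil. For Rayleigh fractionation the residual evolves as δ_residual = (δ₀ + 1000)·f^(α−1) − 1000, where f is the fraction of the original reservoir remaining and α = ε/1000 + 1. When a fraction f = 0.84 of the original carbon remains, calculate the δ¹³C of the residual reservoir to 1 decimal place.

Rayleigh residual: δ_res = (δ₀ + 1000)·f^(α−1) − 1000
α = ε/1000 + 1 = 0.96620, so α − 1 = -0.03380
f^(α−1) = 0.84^(-0.03380) = 1.005911
δ_res = (-13.8 + 1000) × 1.005911 − 1000 = 992.029 − 1000 = -7.97 permil

-8.0 permil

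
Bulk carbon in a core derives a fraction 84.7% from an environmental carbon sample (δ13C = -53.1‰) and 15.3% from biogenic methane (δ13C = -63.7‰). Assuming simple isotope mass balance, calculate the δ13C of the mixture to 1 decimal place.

-54.7‰

δ_mix = f_A·δ_A + f_B·δ_B
δ_mix = 0.847 × (-53.1) + 0.153 × (-63.7)
δ_mix = -44.98 + -9.75 = -54.72‰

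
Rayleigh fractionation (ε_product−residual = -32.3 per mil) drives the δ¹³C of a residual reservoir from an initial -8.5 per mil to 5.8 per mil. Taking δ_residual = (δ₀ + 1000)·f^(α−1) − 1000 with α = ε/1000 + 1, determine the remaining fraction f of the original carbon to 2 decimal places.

α − 1 = ε/1000 = -0.0323
(δ_res + 1000)/(δ₀ + 1000) = (5.8 + 1000)/(-8.5 + 1000) = 1005.8/991.5 = 1.014423
f = 1.014423^(1/-0.0323) = exp(ln(1.014423)/-0.0323) = exp(0.01432/-0.0323)
f = exp(-0.4433) = 0.6419

0.64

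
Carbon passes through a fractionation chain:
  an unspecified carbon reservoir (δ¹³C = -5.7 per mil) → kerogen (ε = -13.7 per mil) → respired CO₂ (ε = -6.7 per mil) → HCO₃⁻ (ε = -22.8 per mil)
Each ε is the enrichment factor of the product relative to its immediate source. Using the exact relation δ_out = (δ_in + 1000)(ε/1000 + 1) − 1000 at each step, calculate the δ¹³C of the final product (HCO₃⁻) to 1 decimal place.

step 1: δ = (-5.70 + 1000)·(-13.7/1000 + 1) − 1000 = -19.32 per mil
step 2: δ = (-19.32 + 1000)·(-6.7/1000 + 1) − 1000 = -25.89 per mil
step 3: δ = (-25.89 + 1000)·(-22.8/1000 + 1) − 1000 = -48.10 per mil

-48.1 per mil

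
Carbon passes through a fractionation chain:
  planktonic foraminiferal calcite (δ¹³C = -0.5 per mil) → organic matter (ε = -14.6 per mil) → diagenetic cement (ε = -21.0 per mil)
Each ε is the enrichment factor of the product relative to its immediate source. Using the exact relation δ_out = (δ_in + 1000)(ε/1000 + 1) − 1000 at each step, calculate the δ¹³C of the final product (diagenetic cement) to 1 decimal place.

-35.8 per mil

step 1: δ = (-0.50 + 1000)·(-14.6/1000 + 1) − 1000 = -15.09 per mil
step 2: δ = (-15.09 + 1000)·(-21.0/1000 + 1) − 1000 = -35.78 per mil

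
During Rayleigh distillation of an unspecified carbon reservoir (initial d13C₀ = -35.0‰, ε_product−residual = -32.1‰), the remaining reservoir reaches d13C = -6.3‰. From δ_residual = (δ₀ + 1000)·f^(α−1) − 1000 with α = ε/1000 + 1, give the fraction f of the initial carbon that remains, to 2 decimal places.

α − 1 = ε/1000 = -0.0321
(δ_res + 1000)/(δ₀ + 1000) = (-6.3 + 1000)/(-35.0 + 1000) = 993.7/965.0 = 1.029741
f = 1.029741^(1/-0.0321) = exp(ln(1.029741)/-0.0321) = exp(0.02931/-0.0321)
f = exp(-0.9130) = 0.4013

0.40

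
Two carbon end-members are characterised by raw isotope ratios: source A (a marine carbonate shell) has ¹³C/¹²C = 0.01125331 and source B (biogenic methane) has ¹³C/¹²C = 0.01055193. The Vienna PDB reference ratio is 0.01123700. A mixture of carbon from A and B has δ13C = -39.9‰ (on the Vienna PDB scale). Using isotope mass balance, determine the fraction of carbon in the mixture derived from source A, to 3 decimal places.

δ_A = (0.01125331/0.01123700 − 1)×1000 = (1.001451 − 1)×1000 = 1.451‰
δ_B = (0.01055193/0.01123700 − 1)×1000 = (0.939034 − 1)×1000 = -60.966‰
f_A = (δ_mix − δ_B)/(δ_A − δ_B) = (-39.9 − (-60.966))/(1.451 − (-60.966))
f_A = 21.066 / 62.417 = 0.3375

0.337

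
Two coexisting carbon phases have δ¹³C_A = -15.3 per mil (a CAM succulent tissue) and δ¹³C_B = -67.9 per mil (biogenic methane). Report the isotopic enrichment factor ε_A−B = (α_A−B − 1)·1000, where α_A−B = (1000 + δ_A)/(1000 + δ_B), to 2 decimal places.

α_A−B = (1000 + -15.3) / (1000 + -67.9) = 984.7 / 932.1 = 1.056432
ε_A−B = (1.056432 − 1) × 1000 = 56.432 per mil
(The approximation ε ≈ δ_A − δ_B would give 52.6 per mil.)

56.43 per mil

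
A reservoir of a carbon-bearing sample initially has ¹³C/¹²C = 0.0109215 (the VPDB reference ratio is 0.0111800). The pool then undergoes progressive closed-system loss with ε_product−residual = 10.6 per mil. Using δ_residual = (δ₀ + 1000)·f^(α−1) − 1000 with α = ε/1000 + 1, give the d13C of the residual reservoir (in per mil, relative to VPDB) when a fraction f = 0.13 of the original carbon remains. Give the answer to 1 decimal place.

δ₀ = (0.0109215/0.0111800 − 1)×1000 = (0.976878 − 1)×1000 = -23.122 per mil
α − 1 = ε/1000 = 0.0106
f^(α−1) = 0.13^(0.0106) = 0.978606
δ_res = (-23.122 + 1000) × 0.978606 − 1000 = 955.979 − 1000 = -44.02 per mil

-44.0 per mil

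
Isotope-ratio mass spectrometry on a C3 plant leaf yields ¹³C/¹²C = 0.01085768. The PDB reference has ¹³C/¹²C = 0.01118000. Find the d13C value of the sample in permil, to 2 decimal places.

-28.83 permil

d13C = (R_sample / R_standard − 1) × 1000
R_sample / R_standard = 0.01085768 / 0.01118000 = 0.971170
d13C = (0.971170 − 1) × 1000 = -28.830 permil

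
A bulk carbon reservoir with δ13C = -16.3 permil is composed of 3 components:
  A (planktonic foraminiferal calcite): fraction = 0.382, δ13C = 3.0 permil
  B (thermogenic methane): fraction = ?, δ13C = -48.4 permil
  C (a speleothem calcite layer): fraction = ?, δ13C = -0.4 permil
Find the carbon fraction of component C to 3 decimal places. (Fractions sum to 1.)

Let f_C and f_B be the unknown fractions; fractions sum to 1 so f_C + f_B = 0.618.
Mass balance: Σ fᵢ·δᵢ = δ_bulk ⇒ f_C·(-0.4) + f_B·(-48.4) = -16.3 − (1.146) = -17.446
Substitute f_B = 0.618 − f_C:
f_C·(-0.4 − -48.4) = -17.446 − 0.618×(-48.4) = 12.465
f_C = 12.465 / 48.0 = 0.2597

0.260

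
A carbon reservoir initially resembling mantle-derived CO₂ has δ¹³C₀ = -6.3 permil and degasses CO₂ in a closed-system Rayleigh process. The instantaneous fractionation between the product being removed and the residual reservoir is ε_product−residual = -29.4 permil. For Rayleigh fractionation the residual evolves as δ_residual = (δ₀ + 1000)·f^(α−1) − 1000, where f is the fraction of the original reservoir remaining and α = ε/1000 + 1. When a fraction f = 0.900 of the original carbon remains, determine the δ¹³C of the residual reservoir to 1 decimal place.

Rayleigh residual: δ_res = (δ₀ + 1000)·f^(α−1) − 1000
α = ε/1000 + 1 = 0.97060, so α − 1 = -0.02940
f^(α−1) = 0.900^(-0.02940) = 1.003102
δ_res = (-6.3 + 1000) × 1.003102 − 1000 = 996.783 − 1000 = -3.22 permil

-3.2 permil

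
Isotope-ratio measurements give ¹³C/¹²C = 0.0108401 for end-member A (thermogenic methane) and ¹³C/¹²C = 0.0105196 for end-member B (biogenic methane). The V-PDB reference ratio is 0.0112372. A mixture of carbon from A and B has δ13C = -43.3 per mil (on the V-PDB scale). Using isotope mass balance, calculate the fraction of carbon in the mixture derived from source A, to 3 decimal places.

δ_A = (0.0108401/0.0112372 − 1)×1000 = (0.964662 − 1)×1000 = -35.338 per mil
δ_B = (0.0105196/0.0112372 − 1)×1000 = (0.936141 − 1)×1000 = -63.859 per mil
f_A = (δ_mix − δ_B)/(δ_A − δ_B) = (-43.3 − (-63.859))/(-35.338 − (-63.859))
f_A = 20.559 / 28.521 = 0.7208

0.721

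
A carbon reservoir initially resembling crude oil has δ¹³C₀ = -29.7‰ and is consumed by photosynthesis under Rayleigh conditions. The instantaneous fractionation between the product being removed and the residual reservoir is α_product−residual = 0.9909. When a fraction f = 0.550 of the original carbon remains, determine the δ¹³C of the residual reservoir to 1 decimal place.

Rayleigh residual: δ_res = (δ₀ + 1000)·f^(α−1) − 1000
α − 1 = -0.00910
f^(α−1) = 0.550^(-0.00910) = 1.005455
δ_res = (-29.7 + 1000) × 1.005455 − 1000 = 975.593 − 1000 = -24.41‰

-24.4‰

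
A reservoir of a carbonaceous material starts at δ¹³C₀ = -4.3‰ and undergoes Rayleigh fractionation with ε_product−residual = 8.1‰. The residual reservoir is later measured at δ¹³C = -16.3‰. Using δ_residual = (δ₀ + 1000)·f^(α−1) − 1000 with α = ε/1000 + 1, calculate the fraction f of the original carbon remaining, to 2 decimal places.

0.22

α − 1 = ε/1000 = 0.0081
(δ_res + 1000)/(δ₀ + 1000) = (-16.3 + 1000)/(-4.3 + 1000) = 983.7/995.7 = 0.987948
f = 0.987948^(1/0.0081) = exp(ln(0.987948)/0.0081) = exp(-0.01213/0.0081)
f = exp(-1.4969) = 0.2238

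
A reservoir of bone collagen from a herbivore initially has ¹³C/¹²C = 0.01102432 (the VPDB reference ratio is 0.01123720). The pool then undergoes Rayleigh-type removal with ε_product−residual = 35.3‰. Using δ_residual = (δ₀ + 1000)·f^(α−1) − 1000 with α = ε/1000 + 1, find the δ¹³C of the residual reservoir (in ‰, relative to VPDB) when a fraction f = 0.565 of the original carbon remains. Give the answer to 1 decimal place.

-38.5‰

δ₀ = (0.01102432/0.01123720 − 1)×1000 = (0.981056 − 1)×1000 = -18.944‰
α − 1 = ε/1000 = 0.0353
f^(α−1) = 0.565^(0.0353) = 0.980048
δ_res = (-18.944 + 1000) × 0.980048 − 1000 = 961.482 − 1000 = -38.52‰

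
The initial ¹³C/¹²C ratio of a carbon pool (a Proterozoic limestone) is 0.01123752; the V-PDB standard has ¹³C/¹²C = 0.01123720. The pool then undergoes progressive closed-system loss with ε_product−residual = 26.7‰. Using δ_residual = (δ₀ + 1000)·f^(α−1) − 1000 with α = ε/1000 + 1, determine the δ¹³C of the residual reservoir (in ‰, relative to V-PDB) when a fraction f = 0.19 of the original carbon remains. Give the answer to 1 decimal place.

δ₀ = (0.01123752/0.01123720 − 1)×1000 = (1.000028 − 1)×1000 = 0.028‰
α − 1 = ε/1000 = 0.0267
f^(α−1) = 0.19^(0.0267) = 0.956627
δ_res = (0.028 + 1000) × 0.956627 − 1000 = 956.654 − 1000 = -43.35‰

-43.3‰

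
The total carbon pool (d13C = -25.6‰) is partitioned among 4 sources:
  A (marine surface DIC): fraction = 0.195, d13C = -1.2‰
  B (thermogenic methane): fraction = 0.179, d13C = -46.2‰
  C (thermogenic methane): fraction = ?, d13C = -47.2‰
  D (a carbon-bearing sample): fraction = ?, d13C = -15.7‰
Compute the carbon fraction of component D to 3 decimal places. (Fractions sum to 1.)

Let f_D and f_C be the unknown fractions; fractions sum to 1 so f_D + f_C = 0.626.
Mass balance: Σ fᵢ·δᵢ = δ_bulk ⇒ f_D·(-15.7) + f_C·(-47.2) = -25.6 − (-8.504) = -17.096
Substitute f_C = 0.626 − f_D:
f_D·(-15.7 − -47.2) = -17.096 − 0.626×(-47.2) = 12.451
f_D = 12.451 / 31.5 = 0.3953

0.395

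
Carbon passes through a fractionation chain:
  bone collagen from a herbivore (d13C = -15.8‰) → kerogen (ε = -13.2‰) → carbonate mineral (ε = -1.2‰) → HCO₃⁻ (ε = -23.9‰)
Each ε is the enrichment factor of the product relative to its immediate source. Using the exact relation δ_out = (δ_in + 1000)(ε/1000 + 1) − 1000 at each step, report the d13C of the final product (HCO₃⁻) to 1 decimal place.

step 1: δ = (-15.80 + 1000)·(-13.2/1000 + 1) − 1000 = -28.79‰
step 2: δ = (-28.79 + 1000)·(-1.2/1000 + 1) − 1000 = -29.96‰
step 3: δ = (-29.96 + 1000)·(-23.9/1000 + 1) − 1000 = -53.14‰

-53.1‰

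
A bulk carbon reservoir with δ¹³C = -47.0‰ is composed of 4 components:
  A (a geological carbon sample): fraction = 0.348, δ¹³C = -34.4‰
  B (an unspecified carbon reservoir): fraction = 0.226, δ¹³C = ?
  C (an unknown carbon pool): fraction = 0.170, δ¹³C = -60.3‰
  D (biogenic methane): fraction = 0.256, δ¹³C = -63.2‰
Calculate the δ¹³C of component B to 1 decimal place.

-38.0‰

Isotope mass balance: δ_bulk = Σ fᵢ·δᵢ.
-47.0 = 0.348×(-34.4) + 0.226×δ_B + 0.170×(-60.3) + 0.256×(-63.2)
0.226·δ_B = -47.0 − (-38.401) = -8.599
δ_B = -8.599 / 0.226 = -38.05‰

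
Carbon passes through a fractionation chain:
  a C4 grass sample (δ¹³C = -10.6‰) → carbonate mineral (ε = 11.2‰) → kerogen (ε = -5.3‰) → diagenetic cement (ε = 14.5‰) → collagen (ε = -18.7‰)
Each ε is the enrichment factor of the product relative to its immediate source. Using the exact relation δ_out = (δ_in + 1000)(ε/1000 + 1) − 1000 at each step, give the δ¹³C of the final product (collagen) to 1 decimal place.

-9.3‰

step 1: δ = (-10.60 + 1000)·(11.2/1000 + 1) − 1000 = 0.48‰
step 2: δ = (0.48 + 1000)·(-5.3/1000 + 1) − 1000 = -4.82‰
step 3: δ = (-4.82 + 1000)·(14.5/1000 + 1) − 1000 = 9.61‰
step 4: δ = (9.61 + 1000)·(-18.7/1000 + 1) − 1000 = -9.27‰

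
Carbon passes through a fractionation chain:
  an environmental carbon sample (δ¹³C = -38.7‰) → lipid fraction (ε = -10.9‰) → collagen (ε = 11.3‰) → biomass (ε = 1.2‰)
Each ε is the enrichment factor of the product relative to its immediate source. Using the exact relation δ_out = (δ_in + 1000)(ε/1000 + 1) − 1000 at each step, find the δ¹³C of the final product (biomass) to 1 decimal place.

-37.3‰

step 1: δ = (-38.70 + 1000)·(-10.9/1000 + 1) − 1000 = -49.18‰
step 2: δ = (-49.18 + 1000)·(11.3/1000 + 1) − 1000 = -38.43‰
step 3: δ = (-38.43 + 1000)·(1.2/1000 + 1) − 1000 = -37.28‰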